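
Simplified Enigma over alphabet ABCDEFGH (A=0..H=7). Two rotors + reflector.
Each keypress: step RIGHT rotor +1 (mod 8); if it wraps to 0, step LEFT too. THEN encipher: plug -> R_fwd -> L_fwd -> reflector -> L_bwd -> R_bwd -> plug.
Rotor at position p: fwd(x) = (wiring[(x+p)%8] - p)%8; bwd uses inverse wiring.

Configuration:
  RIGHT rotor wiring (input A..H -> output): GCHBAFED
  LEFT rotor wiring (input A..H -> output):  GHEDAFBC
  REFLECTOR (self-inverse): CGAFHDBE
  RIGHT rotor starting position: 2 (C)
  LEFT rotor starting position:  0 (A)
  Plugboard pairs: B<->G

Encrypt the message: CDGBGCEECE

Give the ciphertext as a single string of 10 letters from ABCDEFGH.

Answer: DABEADFAGH

Derivation:
Char 1 ('C'): step: R->3, L=0; C->plug->C->R->C->L->E->refl->H->L'->B->R'->D->plug->D
Char 2 ('D'): step: R->4, L=0; D->plug->D->R->H->L->C->refl->A->L'->E->R'->A->plug->A
Char 3 ('G'): step: R->5, L=0; G->plug->B->R->H->L->C->refl->A->L'->E->R'->G->plug->B
Char 4 ('B'): step: R->6, L=0; B->plug->G->R->C->L->E->refl->H->L'->B->R'->E->plug->E
Char 5 ('G'): step: R->7, L=0; G->plug->B->R->H->L->C->refl->A->L'->E->R'->A->plug->A
Char 6 ('C'): step: R->0, L->1 (L advanced); C->plug->C->R->H->L->F->refl->D->L'->B->R'->D->plug->D
Char 7 ('E'): step: R->1, L=1; E->plug->E->R->E->L->E->refl->H->L'->D->R'->F->plug->F
Char 8 ('E'): step: R->2, L=1; E->plug->E->R->C->L->C->refl->A->L'->F->R'->A->plug->A
Char 9 ('C'): step: R->3, L=1; C->plug->C->R->C->L->C->refl->A->L'->F->R'->B->plug->G
Char 10 ('E'): step: R->4, L=1; E->plug->E->R->C->L->C->refl->A->L'->F->R'->H->plug->H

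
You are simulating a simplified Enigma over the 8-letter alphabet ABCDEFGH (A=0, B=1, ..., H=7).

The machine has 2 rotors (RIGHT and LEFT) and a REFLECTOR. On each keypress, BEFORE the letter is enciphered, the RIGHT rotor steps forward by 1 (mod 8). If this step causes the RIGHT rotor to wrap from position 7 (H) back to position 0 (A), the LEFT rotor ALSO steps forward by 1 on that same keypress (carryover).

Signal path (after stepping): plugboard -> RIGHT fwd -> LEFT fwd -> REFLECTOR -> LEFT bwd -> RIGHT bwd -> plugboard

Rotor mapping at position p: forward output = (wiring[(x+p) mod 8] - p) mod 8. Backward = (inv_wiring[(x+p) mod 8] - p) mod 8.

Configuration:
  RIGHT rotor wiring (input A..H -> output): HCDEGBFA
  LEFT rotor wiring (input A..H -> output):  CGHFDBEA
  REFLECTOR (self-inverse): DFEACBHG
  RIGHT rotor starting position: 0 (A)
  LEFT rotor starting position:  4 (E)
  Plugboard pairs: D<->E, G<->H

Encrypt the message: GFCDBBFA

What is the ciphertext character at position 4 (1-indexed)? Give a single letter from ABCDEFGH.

Char 1 ('G'): step: R->1, L=4; G->plug->H->R->G->L->D->refl->A->L'->C->R'->B->plug->B
Char 2 ('F'): step: R->2, L=4; F->plug->F->R->G->L->D->refl->A->L'->C->R'->B->plug->B
Char 3 ('C'): step: R->3, L=4; C->plug->C->R->G->L->D->refl->A->L'->C->R'->D->plug->E
Char 4 ('D'): step: R->4, L=4; D->plug->E->R->D->L->E->refl->C->L'->F->R'->B->plug->B

B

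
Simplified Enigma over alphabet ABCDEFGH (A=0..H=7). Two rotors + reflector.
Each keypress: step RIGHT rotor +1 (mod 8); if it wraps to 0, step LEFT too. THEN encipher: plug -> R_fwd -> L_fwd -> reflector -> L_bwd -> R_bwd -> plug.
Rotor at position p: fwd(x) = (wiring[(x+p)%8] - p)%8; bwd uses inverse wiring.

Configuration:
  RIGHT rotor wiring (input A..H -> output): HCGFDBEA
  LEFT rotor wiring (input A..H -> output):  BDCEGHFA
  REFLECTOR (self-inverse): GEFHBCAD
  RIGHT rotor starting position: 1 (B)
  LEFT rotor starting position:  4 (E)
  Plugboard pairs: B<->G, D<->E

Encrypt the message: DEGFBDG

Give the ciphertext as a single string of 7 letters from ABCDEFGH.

Char 1 ('D'): step: R->2, L=4; D->plug->E->R->C->L->B->refl->E->L'->D->R'->B->plug->G
Char 2 ('E'): step: R->3, L=4; E->plug->D->R->B->L->D->refl->H->L'->F->R'->E->plug->D
Char 3 ('G'): step: R->4, L=4; G->plug->B->R->F->L->H->refl->D->L'->B->R'->H->plug->H
Char 4 ('F'): step: R->5, L=4; F->plug->F->R->B->L->D->refl->H->L'->F->R'->E->plug->D
Char 5 ('B'): step: R->6, L=4; B->plug->G->R->F->L->H->refl->D->L'->B->R'->C->plug->C
Char 6 ('D'): step: R->7, L=4; D->plug->E->R->G->L->G->refl->A->L'->H->R'->D->plug->E
Char 7 ('G'): step: R->0, L->5 (L advanced); G->plug->B->R->C->L->D->refl->H->L'->G->R'->C->plug->C

Answer: GDHDCEC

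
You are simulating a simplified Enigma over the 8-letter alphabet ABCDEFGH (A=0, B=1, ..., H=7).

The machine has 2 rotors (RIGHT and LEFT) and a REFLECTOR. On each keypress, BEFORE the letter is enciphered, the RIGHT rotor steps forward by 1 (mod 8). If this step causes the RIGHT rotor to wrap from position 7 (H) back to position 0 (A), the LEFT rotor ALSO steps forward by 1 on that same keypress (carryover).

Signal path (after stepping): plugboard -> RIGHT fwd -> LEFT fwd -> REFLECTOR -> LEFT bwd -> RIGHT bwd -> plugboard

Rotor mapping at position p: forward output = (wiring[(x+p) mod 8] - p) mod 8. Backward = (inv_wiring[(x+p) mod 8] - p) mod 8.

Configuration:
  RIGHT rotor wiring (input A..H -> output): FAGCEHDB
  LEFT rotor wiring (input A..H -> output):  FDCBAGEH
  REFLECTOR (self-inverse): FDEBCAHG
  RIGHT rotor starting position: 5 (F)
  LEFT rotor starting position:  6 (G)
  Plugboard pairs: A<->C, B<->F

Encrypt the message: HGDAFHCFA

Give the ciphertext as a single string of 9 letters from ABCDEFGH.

Char 1 ('H'): step: R->6, L=6; H->plug->H->R->B->L->B->refl->D->L'->F->R'->A->plug->C
Char 2 ('G'): step: R->7, L=6; G->plug->G->R->A->L->G->refl->H->L'->C->R'->A->plug->C
Char 3 ('D'): step: R->0, L->7 (L advanced); D->plug->D->R->C->L->E->refl->C->L'->E->R'->E->plug->E
Char 4 ('A'): step: R->1, L=7; A->plug->C->R->B->L->G->refl->H->L'->G->R'->E->plug->E
Char 5 ('F'): step: R->2, L=7; F->plug->B->R->A->L->A->refl->F->L'->H->R'->F->plug->B
Char 6 ('H'): step: R->3, L=7; H->plug->H->R->D->L->D->refl->B->L'->F->R'->G->plug->G
Char 7 ('C'): step: R->4, L=7; C->plug->A->R->A->L->A->refl->F->L'->H->R'->C->plug->A
Char 8 ('F'): step: R->5, L=7; F->plug->B->R->G->L->H->refl->G->L'->B->R'->F->plug->B
Char 9 ('A'): step: R->6, L=7; A->plug->C->R->H->L->F->refl->A->L'->A->R'->E->plug->E

Answer: CCEEBGABE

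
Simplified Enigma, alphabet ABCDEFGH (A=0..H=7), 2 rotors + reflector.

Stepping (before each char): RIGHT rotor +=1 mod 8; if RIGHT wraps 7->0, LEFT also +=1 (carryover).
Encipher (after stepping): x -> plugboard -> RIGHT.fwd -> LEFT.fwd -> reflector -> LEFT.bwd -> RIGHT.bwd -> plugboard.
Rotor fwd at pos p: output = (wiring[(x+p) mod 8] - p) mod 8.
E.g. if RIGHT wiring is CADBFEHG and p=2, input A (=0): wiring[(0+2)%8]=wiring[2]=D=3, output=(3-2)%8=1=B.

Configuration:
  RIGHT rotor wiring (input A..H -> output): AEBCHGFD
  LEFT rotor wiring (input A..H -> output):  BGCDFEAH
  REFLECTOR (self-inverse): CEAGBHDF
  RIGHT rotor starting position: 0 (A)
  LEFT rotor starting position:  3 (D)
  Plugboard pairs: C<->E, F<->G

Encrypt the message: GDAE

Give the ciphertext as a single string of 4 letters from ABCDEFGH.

Char 1 ('G'): step: R->1, L=3; G->plug->F->R->E->L->E->refl->B->L'->C->R'->G->plug->F
Char 2 ('D'): step: R->2, L=3; D->plug->D->R->E->L->E->refl->B->L'->C->R'->H->plug->H
Char 3 ('A'): step: R->3, L=3; A->plug->A->R->H->L->H->refl->F->L'->D->R'->C->plug->E
Char 4 ('E'): step: R->4, L=3; E->plug->C->R->B->L->C->refl->A->L'->A->R'->F->plug->G

Answer: FHEG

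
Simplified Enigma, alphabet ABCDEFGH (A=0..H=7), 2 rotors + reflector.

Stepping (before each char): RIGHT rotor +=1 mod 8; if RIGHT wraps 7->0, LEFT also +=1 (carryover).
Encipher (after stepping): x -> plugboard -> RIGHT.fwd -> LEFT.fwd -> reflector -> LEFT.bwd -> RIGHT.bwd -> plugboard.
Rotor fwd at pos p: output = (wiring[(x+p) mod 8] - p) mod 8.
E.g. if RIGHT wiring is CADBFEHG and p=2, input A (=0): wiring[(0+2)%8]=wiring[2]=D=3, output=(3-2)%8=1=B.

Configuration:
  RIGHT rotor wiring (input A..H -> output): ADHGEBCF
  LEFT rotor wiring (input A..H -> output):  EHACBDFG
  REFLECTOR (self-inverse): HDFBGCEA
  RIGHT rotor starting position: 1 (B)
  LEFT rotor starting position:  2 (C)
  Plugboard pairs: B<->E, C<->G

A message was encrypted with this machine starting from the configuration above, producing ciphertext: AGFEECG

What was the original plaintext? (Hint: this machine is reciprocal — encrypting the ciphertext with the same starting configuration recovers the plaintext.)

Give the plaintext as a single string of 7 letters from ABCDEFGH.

Char 1 ('A'): step: R->2, L=2; A->plug->A->R->F->L->E->refl->G->L'->A->R'->E->plug->B
Char 2 ('G'): step: R->3, L=2; G->plug->C->R->G->L->C->refl->F->L'->H->R'->D->plug->D
Char 3 ('F'): step: R->4, L=2; F->plug->F->R->H->L->F->refl->C->L'->G->R'->C->plug->G
Char 4 ('E'): step: R->5, L=2; E->plug->B->R->F->L->E->refl->G->L'->A->R'->C->plug->G
Char 5 ('E'): step: R->6, L=2; E->plug->B->R->H->L->F->refl->C->L'->G->R'->G->plug->C
Char 6 ('C'): step: R->7, L=2; C->plug->G->R->C->L->H->refl->A->L'->B->R'->B->plug->E
Char 7 ('G'): step: R->0, L->3 (L advanced); G->plug->C->R->H->L->F->refl->C->L'->D->R'->B->plug->E

Answer: BDGGCEE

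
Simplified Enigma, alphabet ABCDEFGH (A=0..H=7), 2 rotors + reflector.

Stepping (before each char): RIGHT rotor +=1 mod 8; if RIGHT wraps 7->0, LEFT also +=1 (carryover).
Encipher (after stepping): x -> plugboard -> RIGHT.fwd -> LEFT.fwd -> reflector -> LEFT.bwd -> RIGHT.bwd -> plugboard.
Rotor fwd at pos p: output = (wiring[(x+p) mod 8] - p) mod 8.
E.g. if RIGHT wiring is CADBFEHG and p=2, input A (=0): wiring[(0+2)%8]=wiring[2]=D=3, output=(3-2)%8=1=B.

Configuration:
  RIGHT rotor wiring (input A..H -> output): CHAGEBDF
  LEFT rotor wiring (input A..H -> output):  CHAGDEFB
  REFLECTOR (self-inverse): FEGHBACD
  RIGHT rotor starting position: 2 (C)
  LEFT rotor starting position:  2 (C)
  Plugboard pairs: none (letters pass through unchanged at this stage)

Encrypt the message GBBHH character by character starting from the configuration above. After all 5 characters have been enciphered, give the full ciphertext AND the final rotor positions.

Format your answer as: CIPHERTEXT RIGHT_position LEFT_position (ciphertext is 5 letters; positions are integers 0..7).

Char 1 ('G'): step: R->3, L=2; G->plug->G->R->E->L->D->refl->H->L'->F->R'->H->plug->H
Char 2 ('B'): step: R->4, L=2; B->plug->B->R->F->L->H->refl->D->L'->E->R'->G->plug->G
Char 3 ('B'): step: R->5, L=2; B->plug->B->R->G->L->A->refl->F->L'->H->R'->H->plug->H
Char 4 ('H'): step: R->6, L=2; H->plug->H->R->D->L->C->refl->G->L'->A->R'->F->plug->F
Char 5 ('H'): step: R->7, L=2; H->plug->H->R->E->L->D->refl->H->L'->F->R'->F->plug->F
Final: ciphertext=HGHFF, RIGHT=7, LEFT=2

Answer: HGHFF 7 2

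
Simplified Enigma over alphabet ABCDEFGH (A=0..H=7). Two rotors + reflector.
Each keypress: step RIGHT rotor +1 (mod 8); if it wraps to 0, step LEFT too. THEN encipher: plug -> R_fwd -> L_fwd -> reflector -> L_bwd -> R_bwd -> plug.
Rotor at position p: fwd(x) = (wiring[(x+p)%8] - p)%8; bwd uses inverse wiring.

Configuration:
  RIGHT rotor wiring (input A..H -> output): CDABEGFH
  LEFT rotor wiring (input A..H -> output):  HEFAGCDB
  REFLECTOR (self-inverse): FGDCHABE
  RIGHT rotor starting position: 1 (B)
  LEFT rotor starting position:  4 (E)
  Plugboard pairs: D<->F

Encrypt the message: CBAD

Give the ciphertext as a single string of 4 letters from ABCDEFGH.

Char 1 ('C'): step: R->2, L=4; C->plug->C->R->C->L->H->refl->E->L'->H->R'->B->plug->B
Char 2 ('B'): step: R->3, L=4; B->plug->B->R->B->L->G->refl->B->L'->G->R'->A->plug->A
Char 3 ('A'): step: R->4, L=4; A->plug->A->R->A->L->C->refl->D->L'->E->R'->G->plug->G
Char 4 ('D'): step: R->5, L=4; D->plug->F->R->D->L->F->refl->A->L'->F->R'->D->plug->F

Answer: BAGF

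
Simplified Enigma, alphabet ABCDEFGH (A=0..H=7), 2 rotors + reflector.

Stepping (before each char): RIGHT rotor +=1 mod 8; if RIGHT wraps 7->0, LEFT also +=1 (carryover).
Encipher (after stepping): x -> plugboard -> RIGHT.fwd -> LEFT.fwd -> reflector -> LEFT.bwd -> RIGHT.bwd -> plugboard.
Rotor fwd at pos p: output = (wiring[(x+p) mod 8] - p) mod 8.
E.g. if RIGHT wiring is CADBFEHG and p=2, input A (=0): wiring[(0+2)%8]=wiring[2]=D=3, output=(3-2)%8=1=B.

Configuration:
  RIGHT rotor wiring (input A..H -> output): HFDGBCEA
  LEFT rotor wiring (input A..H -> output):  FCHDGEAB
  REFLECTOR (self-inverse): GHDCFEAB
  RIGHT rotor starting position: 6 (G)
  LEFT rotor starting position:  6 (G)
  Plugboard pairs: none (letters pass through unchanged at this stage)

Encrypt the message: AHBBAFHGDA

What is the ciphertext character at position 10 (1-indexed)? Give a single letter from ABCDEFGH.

Char 1 ('A'): step: R->7, L=6; A->plug->A->R->B->L->D->refl->C->L'->A->R'->B->plug->B
Char 2 ('H'): step: R->0, L->7 (L advanced); H->plug->H->R->A->L->C->refl->D->L'->C->R'->F->plug->F
Char 3 ('B'): step: R->1, L=7; B->plug->B->R->C->L->D->refl->C->L'->A->R'->D->plug->D
Char 4 ('B'): step: R->2, L=7; B->plug->B->R->E->L->E->refl->F->L'->G->R'->F->plug->F
Char 5 ('A'): step: R->3, L=7; A->plug->A->R->D->L->A->refl->G->L'->B->R'->D->plug->D
Char 6 ('F'): step: R->4, L=7; F->plug->F->R->B->L->G->refl->A->L'->D->R'->E->plug->E
Char 7 ('H'): step: R->5, L=7; H->plug->H->R->E->L->E->refl->F->L'->G->R'->F->plug->F
Char 8 ('G'): step: R->6, L=7; G->plug->G->R->D->L->A->refl->G->L'->B->R'->C->plug->C
Char 9 ('D'): step: R->7, L=7; D->plug->D->R->E->L->E->refl->F->L'->G->R'->C->plug->C
Char 10 ('A'): step: R->0, L->0 (L advanced); A->plug->A->R->H->L->B->refl->H->L'->C->R'->F->plug->F

F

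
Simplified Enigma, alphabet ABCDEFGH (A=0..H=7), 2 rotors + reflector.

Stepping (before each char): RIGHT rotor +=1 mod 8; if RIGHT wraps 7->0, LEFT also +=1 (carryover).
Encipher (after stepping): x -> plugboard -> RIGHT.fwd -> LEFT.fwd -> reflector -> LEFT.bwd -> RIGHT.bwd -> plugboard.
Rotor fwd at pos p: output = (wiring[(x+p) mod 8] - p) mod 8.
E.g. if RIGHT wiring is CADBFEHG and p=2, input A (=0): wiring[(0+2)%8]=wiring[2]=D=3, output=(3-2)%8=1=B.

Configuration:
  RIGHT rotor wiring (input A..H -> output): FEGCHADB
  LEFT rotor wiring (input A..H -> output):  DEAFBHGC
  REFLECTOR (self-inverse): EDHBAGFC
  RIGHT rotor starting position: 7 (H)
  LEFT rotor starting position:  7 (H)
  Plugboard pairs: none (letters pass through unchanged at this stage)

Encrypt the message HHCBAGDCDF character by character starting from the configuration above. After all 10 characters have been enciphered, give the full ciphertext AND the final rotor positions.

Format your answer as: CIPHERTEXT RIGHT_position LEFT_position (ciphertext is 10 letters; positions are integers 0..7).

Answer: DGFDHEBDGA 1 1

Derivation:
Char 1 ('H'): step: R->0, L->0 (L advanced); H->plug->H->R->B->L->E->refl->A->L'->C->R'->D->plug->D
Char 2 ('H'): step: R->1, L=0; H->plug->H->R->E->L->B->refl->D->L'->A->R'->G->plug->G
Char 3 ('C'): step: R->2, L=0; C->plug->C->R->F->L->H->refl->C->L'->H->R'->F->plug->F
Char 4 ('B'): step: R->3, L=0; B->plug->B->R->E->L->B->refl->D->L'->A->R'->D->plug->D
Char 5 ('A'): step: R->4, L=0; A->plug->A->R->D->L->F->refl->G->L'->G->R'->H->plug->H
Char 6 ('G'): step: R->5, L=0; G->plug->G->R->F->L->H->refl->C->L'->H->R'->E->plug->E
Char 7 ('D'): step: R->6, L=0; D->plug->D->R->G->L->G->refl->F->L'->D->R'->B->plug->B
Char 8 ('C'): step: R->7, L=0; C->plug->C->R->F->L->H->refl->C->L'->H->R'->D->plug->D
Char 9 ('D'): step: R->0, L->1 (L advanced); D->plug->D->R->C->L->E->refl->A->L'->D->R'->G->plug->G
Char 10 ('F'): step: R->1, L=1; F->plug->F->R->C->L->E->refl->A->L'->D->R'->A->plug->A
Final: ciphertext=DGFDHEBDGA, RIGHT=1, LEFT=1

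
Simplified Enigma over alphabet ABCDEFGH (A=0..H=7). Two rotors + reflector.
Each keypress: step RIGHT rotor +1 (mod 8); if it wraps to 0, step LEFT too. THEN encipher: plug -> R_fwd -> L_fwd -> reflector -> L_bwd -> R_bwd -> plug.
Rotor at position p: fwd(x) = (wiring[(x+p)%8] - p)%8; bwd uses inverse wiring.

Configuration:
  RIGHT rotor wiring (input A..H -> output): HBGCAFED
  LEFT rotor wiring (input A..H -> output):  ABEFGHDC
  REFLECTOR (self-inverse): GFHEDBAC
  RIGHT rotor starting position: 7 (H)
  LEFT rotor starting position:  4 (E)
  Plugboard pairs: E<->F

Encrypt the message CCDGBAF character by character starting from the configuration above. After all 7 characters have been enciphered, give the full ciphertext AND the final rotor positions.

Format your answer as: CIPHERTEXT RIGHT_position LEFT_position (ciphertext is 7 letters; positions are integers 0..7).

Char 1 ('C'): step: R->0, L->5 (L advanced); C->plug->C->R->G->L->A->refl->G->L'->B->R'->B->plug->B
Char 2 ('C'): step: R->1, L=5; C->plug->C->R->B->L->G->refl->A->L'->G->R'->H->plug->H
Char 3 ('D'): step: R->2, L=5; D->plug->D->R->D->L->D->refl->E->L'->E->R'->A->plug->A
Char 4 ('G'): step: R->3, L=5; G->plug->G->R->G->L->A->refl->G->L'->B->R'->D->plug->D
Char 5 ('B'): step: R->4, L=5; B->plug->B->R->B->L->G->refl->A->L'->G->R'->H->plug->H
Char 6 ('A'): step: R->5, L=5; A->plug->A->R->A->L->C->refl->H->L'->F->R'->G->plug->G
Char 7 ('F'): step: R->6, L=5; F->plug->E->R->A->L->C->refl->H->L'->F->R'->B->plug->B
Final: ciphertext=BHADHGB, RIGHT=6, LEFT=5

Answer: BHADHGB 6 5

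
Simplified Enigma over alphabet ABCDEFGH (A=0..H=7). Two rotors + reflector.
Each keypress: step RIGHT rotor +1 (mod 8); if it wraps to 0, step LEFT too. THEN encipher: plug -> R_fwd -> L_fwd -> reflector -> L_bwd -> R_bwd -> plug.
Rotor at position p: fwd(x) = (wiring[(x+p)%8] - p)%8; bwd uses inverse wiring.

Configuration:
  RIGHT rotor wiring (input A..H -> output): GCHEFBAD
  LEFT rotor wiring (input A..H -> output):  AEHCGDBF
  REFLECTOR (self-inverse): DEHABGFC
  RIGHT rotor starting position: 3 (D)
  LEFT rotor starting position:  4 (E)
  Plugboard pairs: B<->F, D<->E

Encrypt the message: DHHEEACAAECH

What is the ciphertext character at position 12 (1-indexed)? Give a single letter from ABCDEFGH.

Char 1 ('D'): step: R->4, L=4; D->plug->E->R->C->L->F->refl->G->L'->H->R'->D->plug->E
Char 2 ('H'): step: R->5, L=4; H->plug->H->R->A->L->C->refl->H->L'->B->R'->D->plug->E
Char 3 ('H'): step: R->6, L=4; H->plug->H->R->D->L->B->refl->E->L'->E->R'->D->plug->E
Char 4 ('E'): step: R->7, L=4; E->plug->D->R->A->L->C->refl->H->L'->B->R'->H->plug->H
Char 5 ('E'): step: R->0, L->5 (L advanced); E->plug->D->R->E->L->H->refl->C->L'->F->R'->E->plug->D
Char 6 ('A'): step: R->1, L=5; A->plug->A->R->B->L->E->refl->B->L'->H->R'->F->plug->B
Char 7 ('C'): step: R->2, L=5; C->plug->C->R->D->L->D->refl->A->L'->C->R'->B->plug->F
Char 8 ('A'): step: R->3, L=5; A->plug->A->R->B->L->E->refl->B->L'->H->R'->G->plug->G
Char 9 ('A'): step: R->4, L=5; A->plug->A->R->B->L->E->refl->B->L'->H->R'->D->plug->E
Char 10 ('E'): step: R->5, L=5; E->plug->D->R->B->L->E->refl->B->L'->H->R'->G->plug->G
Char 11 ('C'): step: R->6, L=5; C->plug->C->R->A->L->G->refl->F->L'->G->R'->F->plug->B
Char 12 ('H'): step: R->7, L=5; H->plug->H->R->B->L->E->refl->B->L'->H->R'->B->plug->F

F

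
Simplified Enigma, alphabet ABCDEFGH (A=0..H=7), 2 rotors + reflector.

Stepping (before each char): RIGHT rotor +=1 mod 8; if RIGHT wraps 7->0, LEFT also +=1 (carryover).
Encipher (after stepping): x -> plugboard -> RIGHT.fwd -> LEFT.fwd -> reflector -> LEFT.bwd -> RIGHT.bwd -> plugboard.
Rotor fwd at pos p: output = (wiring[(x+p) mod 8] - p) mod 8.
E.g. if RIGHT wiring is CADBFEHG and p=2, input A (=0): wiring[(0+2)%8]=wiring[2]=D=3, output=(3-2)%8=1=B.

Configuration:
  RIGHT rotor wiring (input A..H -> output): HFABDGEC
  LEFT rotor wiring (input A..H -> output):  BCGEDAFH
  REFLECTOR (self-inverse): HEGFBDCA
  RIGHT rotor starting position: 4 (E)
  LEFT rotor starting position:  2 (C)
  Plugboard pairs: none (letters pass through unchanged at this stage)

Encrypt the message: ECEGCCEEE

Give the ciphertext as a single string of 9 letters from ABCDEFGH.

Char 1 ('E'): step: R->5, L=2; E->plug->E->R->A->L->E->refl->B->L'->C->R'->D->plug->D
Char 2 ('C'): step: R->6, L=2; C->plug->C->R->B->L->C->refl->G->L'->D->R'->F->plug->F
Char 3 ('E'): step: R->7, L=2; E->plug->E->R->C->L->B->refl->E->L'->A->R'->B->plug->B
Char 4 ('G'): step: R->0, L->3 (L advanced); G->plug->G->R->E->L->E->refl->B->L'->A->R'->C->plug->C
Char 5 ('C'): step: R->1, L=3; C->plug->C->R->A->L->B->refl->E->L'->E->R'->A->plug->A
Char 6 ('C'): step: R->2, L=3; C->plug->C->R->B->L->A->refl->H->L'->G->R'->A->plug->A
Char 7 ('E'): step: R->3, L=3; E->plug->E->R->H->L->D->refl->F->L'->C->R'->G->plug->G
Char 8 ('E'): step: R->4, L=3; E->plug->E->R->D->L->C->refl->G->L'->F->R'->H->plug->H
Char 9 ('E'): step: R->5, L=3; E->plug->E->R->A->L->B->refl->E->L'->E->R'->G->plug->G

Answer: DFBCAAGHG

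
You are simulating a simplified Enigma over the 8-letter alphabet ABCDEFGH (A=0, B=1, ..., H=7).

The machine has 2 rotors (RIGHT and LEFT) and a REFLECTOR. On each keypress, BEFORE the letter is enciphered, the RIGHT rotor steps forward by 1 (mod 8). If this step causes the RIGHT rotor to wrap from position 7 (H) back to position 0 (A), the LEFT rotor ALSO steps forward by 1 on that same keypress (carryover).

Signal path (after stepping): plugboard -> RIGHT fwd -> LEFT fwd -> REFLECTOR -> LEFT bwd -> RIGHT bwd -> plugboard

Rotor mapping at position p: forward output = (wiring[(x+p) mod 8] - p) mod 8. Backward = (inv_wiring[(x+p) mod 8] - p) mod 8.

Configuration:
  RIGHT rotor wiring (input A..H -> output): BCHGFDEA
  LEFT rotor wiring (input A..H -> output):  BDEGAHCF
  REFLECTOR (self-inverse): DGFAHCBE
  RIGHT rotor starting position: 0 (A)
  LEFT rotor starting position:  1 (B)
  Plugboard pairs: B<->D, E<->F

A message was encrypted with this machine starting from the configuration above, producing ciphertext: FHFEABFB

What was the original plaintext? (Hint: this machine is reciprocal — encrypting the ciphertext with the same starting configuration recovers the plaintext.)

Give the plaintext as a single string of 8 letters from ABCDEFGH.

Char 1 ('F'): step: R->1, L=1; F->plug->E->R->C->L->F->refl->C->L'->A->R'->H->plug->H
Char 2 ('H'): step: R->2, L=1; H->plug->H->R->A->L->C->refl->F->L'->C->R'->E->plug->F
Char 3 ('F'): step: R->3, L=1; F->plug->E->R->F->L->B->refl->G->L'->E->R'->H->plug->H
Char 4 ('E'): step: R->4, L=1; E->plug->F->R->G->L->E->refl->H->L'->D->R'->G->plug->G
Char 5 ('A'): step: R->5, L=1; A->plug->A->R->G->L->E->refl->H->L'->D->R'->C->plug->C
Char 6 ('B'): step: R->6, L=1; B->plug->D->R->E->L->G->refl->B->L'->F->R'->H->plug->H
Char 7 ('F'): step: R->7, L=1; F->plug->E->R->H->L->A->refl->D->L'->B->R'->A->plug->A
Char 8 ('B'): step: R->0, L->2 (L advanced); B->plug->D->R->G->L->H->refl->E->L'->B->R'->A->plug->A

Answer: HFHGCHAA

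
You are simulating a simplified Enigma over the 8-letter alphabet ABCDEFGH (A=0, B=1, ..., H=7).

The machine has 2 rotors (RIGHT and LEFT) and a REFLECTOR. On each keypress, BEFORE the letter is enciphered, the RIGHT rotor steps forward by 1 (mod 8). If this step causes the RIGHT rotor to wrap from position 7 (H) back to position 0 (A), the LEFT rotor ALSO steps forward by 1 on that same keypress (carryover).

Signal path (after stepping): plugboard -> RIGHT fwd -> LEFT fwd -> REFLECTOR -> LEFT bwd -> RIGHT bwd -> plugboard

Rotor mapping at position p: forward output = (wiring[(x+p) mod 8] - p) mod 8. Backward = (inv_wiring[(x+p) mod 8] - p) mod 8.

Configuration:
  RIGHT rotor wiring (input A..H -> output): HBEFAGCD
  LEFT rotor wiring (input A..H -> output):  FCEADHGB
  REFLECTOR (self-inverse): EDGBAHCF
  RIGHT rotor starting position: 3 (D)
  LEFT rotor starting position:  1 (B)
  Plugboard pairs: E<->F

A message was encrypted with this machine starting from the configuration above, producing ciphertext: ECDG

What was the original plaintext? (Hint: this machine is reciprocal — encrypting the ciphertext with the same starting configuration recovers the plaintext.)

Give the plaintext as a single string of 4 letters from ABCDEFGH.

Answer: BEAF

Derivation:
Char 1 ('E'): step: R->4, L=1; E->plug->F->R->F->L->F->refl->H->L'->C->R'->B->plug->B
Char 2 ('C'): step: R->5, L=1; C->plug->C->R->G->L->A->refl->E->L'->H->R'->F->plug->E
Char 3 ('D'): step: R->6, L=1; D->plug->D->R->D->L->C->refl->G->L'->E->R'->A->plug->A
Char 4 ('G'): step: R->7, L=1; G->plug->G->R->H->L->E->refl->A->L'->G->R'->E->plug->F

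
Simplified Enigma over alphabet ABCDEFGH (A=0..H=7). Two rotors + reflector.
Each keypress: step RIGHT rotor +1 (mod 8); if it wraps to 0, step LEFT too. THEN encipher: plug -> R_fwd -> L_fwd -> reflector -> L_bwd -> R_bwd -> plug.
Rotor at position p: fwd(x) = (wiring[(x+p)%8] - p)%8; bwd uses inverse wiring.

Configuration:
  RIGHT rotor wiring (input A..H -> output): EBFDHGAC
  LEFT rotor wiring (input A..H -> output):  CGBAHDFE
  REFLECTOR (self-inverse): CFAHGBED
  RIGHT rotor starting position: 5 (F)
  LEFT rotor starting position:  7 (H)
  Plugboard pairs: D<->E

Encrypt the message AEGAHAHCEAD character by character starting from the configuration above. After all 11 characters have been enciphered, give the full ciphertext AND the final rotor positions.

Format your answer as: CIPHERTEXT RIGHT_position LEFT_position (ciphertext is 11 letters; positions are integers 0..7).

Answer: GGEHBCGDHFG 0 1

Derivation:
Char 1 ('A'): step: R->6, L=7; A->plug->A->R->C->L->H->refl->D->L'->B->R'->G->plug->G
Char 2 ('E'): step: R->7, L=7; E->plug->D->R->G->L->E->refl->G->L'->H->R'->G->plug->G
Char 3 ('G'): step: R->0, L->0 (L advanced); G->plug->G->R->A->L->C->refl->A->L'->D->R'->D->plug->E
Char 4 ('A'): step: R->1, L=0; A->plug->A->R->A->L->C->refl->A->L'->D->R'->H->plug->H
Char 5 ('H'): step: R->2, L=0; H->plug->H->R->H->L->E->refl->G->L'->B->R'->B->plug->B
Char 6 ('A'): step: R->3, L=0; A->plug->A->R->A->L->C->refl->A->L'->D->R'->C->plug->C
Char 7 ('H'): step: R->4, L=0; H->plug->H->R->H->L->E->refl->G->L'->B->R'->G->plug->G
Char 8 ('C'): step: R->5, L=0; C->plug->C->R->F->L->D->refl->H->L'->E->R'->E->plug->D
Char 9 ('E'): step: R->6, L=0; E->plug->D->R->D->L->A->refl->C->L'->A->R'->H->plug->H
Char 10 ('A'): step: R->7, L=0; A->plug->A->R->D->L->A->refl->C->L'->A->R'->F->plug->F
Char 11 ('D'): step: R->0, L->1 (L advanced); D->plug->E->R->H->L->B->refl->F->L'->A->R'->G->plug->G
Final: ciphertext=GGEHBCGDHFG, RIGHT=0, LEFT=1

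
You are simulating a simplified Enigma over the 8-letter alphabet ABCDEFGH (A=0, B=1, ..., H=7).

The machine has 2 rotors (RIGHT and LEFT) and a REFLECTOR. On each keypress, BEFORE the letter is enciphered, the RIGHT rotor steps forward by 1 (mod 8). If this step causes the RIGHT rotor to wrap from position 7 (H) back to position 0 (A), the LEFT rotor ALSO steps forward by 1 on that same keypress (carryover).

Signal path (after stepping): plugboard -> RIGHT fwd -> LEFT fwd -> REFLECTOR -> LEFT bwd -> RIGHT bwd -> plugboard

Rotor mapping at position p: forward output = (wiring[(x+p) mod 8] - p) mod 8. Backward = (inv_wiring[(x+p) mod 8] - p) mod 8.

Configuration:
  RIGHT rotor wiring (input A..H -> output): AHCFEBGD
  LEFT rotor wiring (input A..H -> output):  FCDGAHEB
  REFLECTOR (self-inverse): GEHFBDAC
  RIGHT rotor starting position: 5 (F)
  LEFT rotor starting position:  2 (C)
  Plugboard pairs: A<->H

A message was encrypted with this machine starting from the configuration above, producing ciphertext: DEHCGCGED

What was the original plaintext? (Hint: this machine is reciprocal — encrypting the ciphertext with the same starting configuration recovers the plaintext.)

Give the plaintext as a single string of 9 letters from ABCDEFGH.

Char 1 ('D'): step: R->6, L=2; D->plug->D->R->B->L->E->refl->B->L'->A->R'->A->plug->H
Char 2 ('E'): step: R->7, L=2; E->plug->E->R->G->L->D->refl->F->L'->D->R'->D->plug->D
Char 3 ('H'): step: R->0, L->3 (L advanced); H->plug->A->R->A->L->D->refl->F->L'->B->R'->F->plug->F
Char 4 ('C'): step: R->1, L=3; C->plug->C->R->E->L->G->refl->A->L'->H->R'->H->plug->A
Char 5 ('G'): step: R->2, L=3; G->plug->G->R->G->L->H->refl->C->L'->F->R'->H->plug->A
Char 6 ('C'): step: R->3, L=3; C->plug->C->R->G->L->H->refl->C->L'->F->R'->F->plug->F
Char 7 ('G'): step: R->4, L=3; G->plug->G->R->G->L->H->refl->C->L'->F->R'->B->plug->B
Char 8 ('E'): step: R->5, L=3; E->plug->E->R->C->L->E->refl->B->L'->D->R'->D->plug->D
Char 9 ('D'): step: R->6, L=3; D->plug->D->R->B->L->F->refl->D->L'->A->R'->A->plug->H

Answer: HDFAAFBDH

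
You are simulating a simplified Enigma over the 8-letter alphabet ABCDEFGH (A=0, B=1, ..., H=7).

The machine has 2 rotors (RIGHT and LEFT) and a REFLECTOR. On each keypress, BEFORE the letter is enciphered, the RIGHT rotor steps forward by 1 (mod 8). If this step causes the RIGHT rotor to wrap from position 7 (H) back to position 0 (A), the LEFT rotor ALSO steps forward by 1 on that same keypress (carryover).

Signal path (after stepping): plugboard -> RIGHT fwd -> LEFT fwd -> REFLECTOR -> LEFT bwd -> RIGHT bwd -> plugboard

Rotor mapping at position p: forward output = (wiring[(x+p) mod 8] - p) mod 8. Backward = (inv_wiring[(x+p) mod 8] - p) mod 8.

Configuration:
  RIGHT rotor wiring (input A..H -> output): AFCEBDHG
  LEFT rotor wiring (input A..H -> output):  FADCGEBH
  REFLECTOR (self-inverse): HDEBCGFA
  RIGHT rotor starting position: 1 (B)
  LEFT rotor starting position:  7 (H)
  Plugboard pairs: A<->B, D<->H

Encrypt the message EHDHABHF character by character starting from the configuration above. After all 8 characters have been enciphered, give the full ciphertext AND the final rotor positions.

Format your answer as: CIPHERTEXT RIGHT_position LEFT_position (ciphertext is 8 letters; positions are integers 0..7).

Char 1 ('E'): step: R->2, L=7; E->plug->E->R->F->L->H->refl->A->L'->A->R'->A->plug->B
Char 2 ('H'): step: R->3, L=7; H->plug->D->R->E->L->D->refl->B->L'->C->R'->G->plug->G
Char 3 ('D'): step: R->4, L=7; D->plug->H->R->A->L->A->refl->H->L'->F->R'->A->plug->B
Char 4 ('H'): step: R->5, L=7; H->plug->D->R->D->L->E->refl->C->L'->H->R'->G->plug->G
Char 5 ('A'): step: R->6, L=7; A->plug->B->R->A->L->A->refl->H->L'->F->R'->H->plug->D
Char 6 ('B'): step: R->7, L=7; B->plug->A->R->H->L->C->refl->E->L'->D->R'->D->plug->H
Char 7 ('H'): step: R->0, L->0 (L advanced); H->plug->D->R->E->L->G->refl->F->L'->A->R'->A->plug->B
Char 8 ('F'): step: R->1, L=0; F->plug->F->R->G->L->B->refl->D->L'->C->R'->E->plug->E
Final: ciphertext=BGBGDHBE, RIGHT=1, LEFT=0

Answer: BGBGDHBE 1 0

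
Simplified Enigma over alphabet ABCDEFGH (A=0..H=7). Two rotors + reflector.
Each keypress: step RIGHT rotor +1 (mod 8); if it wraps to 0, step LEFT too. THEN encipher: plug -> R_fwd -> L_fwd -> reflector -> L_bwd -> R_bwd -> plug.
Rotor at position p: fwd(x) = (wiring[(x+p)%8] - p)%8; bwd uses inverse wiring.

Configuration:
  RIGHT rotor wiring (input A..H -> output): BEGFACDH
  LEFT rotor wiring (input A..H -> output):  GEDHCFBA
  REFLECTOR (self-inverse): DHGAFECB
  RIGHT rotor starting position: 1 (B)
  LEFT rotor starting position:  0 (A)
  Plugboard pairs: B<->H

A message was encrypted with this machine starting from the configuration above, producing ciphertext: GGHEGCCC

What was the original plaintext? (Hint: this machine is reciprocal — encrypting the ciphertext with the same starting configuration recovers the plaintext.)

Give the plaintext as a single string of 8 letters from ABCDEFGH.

Char 1 ('G'): step: R->2, L=0; G->plug->G->R->H->L->A->refl->D->L'->C->R'->H->plug->B
Char 2 ('G'): step: R->3, L=0; G->plug->G->R->B->L->E->refl->F->L'->F->R'->B->plug->H
Char 3 ('H'): step: R->4, L=0; H->plug->B->R->G->L->B->refl->H->L'->D->R'->D->plug->D
Char 4 ('E'): step: R->5, L=0; E->plug->E->R->H->L->A->refl->D->L'->C->R'->C->plug->C
Char 5 ('G'): step: R->6, L=0; G->plug->G->R->C->L->D->refl->A->L'->H->R'->F->plug->F
Char 6 ('C'): step: R->7, L=0; C->plug->C->R->F->L->F->refl->E->L'->B->R'->F->plug->F
Char 7 ('C'): step: R->0, L->1 (L advanced); C->plug->C->R->G->L->H->refl->B->L'->D->R'->G->plug->G
Char 8 ('C'): step: R->1, L=1; C->plug->C->R->E->L->E->refl->F->L'->H->R'->D->plug->D

Answer: BHDCFFGD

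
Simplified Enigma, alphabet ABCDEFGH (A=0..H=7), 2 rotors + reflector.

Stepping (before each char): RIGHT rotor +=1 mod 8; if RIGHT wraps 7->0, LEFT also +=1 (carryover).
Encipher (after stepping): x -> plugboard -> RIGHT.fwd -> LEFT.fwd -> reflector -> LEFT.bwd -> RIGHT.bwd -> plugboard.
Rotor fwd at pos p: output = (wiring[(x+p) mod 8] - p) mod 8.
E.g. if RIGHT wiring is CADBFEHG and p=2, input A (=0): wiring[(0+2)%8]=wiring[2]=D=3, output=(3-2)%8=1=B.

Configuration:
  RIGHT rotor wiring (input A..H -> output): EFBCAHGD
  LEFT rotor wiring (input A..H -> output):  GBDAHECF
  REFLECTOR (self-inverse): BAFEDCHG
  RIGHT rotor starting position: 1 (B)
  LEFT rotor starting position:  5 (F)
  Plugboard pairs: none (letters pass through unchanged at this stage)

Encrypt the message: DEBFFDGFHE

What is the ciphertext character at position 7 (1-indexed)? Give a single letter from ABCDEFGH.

Char 1 ('D'): step: R->2, L=5; D->plug->D->R->F->L->G->refl->H->L'->A->R'->B->plug->B
Char 2 ('E'): step: R->3, L=5; E->plug->E->R->A->L->H->refl->G->L'->F->R'->B->plug->B
Char 3 ('B'): step: R->4, L=5; B->plug->B->R->D->L->B->refl->A->L'->C->R'->C->plug->C
Char 4 ('F'): step: R->5, L=5; F->plug->F->R->E->L->E->refl->D->L'->G->R'->C->plug->C
Char 5 ('F'): step: R->6, L=5; F->plug->F->R->E->L->E->refl->D->L'->G->R'->C->plug->C
Char 6 ('D'): step: R->7, L=5; D->plug->D->R->C->L->A->refl->B->L'->D->R'->E->plug->E
Char 7 ('G'): step: R->0, L->6 (L advanced); G->plug->G->R->G->L->B->refl->A->L'->C->R'->D->plug->D

D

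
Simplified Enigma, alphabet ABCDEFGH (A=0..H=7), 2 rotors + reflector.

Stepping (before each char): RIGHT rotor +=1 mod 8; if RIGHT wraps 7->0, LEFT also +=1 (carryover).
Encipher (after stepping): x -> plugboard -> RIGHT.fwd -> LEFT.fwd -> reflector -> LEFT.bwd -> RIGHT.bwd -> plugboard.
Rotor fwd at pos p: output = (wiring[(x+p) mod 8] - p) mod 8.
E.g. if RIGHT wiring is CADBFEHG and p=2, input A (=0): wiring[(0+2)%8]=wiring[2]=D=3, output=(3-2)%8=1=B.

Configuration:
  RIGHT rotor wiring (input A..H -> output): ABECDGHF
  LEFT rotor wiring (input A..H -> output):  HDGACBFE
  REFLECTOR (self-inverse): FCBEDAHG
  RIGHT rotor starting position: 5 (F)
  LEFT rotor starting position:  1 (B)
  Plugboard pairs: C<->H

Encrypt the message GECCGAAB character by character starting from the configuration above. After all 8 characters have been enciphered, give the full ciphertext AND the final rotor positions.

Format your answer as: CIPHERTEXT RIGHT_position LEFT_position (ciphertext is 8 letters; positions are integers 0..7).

Answer: ECGEAFFC 5 2

Derivation:
Char 1 ('G'): step: R->6, L=1; G->plug->G->R->F->L->E->refl->D->L'->G->R'->E->plug->E
Char 2 ('E'): step: R->7, L=1; E->plug->E->R->D->L->B->refl->C->L'->A->R'->H->plug->C
Char 3 ('C'): step: R->0, L->2 (L advanced); C->plug->H->R->F->L->C->refl->B->L'->H->R'->G->plug->G
Char 4 ('C'): step: R->1, L=2; C->plug->H->R->H->L->B->refl->C->L'->F->R'->E->plug->E
Char 5 ('G'): step: R->2, L=2; G->plug->G->R->G->L->F->refl->A->L'->C->R'->A->plug->A
Char 6 ('A'): step: R->3, L=2; A->plug->A->R->H->L->B->refl->C->L'->F->R'->F->plug->F
Char 7 ('A'): step: R->4, L=2; A->plug->A->R->H->L->B->refl->C->L'->F->R'->F->plug->F
Char 8 ('B'): step: R->5, L=2; B->plug->B->R->C->L->A->refl->F->L'->G->R'->H->plug->C
Final: ciphertext=ECGEAFFC, RIGHT=5, LEFT=2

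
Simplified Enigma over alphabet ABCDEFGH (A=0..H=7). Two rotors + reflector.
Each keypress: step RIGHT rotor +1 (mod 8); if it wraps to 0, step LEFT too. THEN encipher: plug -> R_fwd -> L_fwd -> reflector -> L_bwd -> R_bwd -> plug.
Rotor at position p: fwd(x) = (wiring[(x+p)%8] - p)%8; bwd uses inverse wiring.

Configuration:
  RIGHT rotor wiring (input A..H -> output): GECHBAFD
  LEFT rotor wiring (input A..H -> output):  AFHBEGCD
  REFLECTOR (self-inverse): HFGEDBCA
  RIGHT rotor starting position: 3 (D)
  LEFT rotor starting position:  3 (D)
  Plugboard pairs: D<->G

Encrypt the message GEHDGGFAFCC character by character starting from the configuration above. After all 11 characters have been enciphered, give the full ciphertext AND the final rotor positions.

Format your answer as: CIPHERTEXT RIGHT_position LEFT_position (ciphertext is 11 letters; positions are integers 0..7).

Char 1 ('G'): step: R->4, L=3; G->plug->D->R->H->L->E->refl->D->L'->C->R'->E->plug->E
Char 2 ('E'): step: R->5, L=3; E->plug->E->R->H->L->E->refl->D->L'->C->R'->G->plug->D
Char 3 ('H'): step: R->6, L=3; H->plug->H->R->C->L->D->refl->E->L'->H->R'->A->plug->A
Char 4 ('D'): step: R->7, L=3; D->plug->G->R->B->L->B->refl->F->L'->F->R'->C->plug->C
Char 5 ('G'): step: R->0, L->4 (L advanced); G->plug->D->R->H->L->F->refl->B->L'->F->R'->G->plug->D
Char 6 ('G'): step: R->1, L=4; G->plug->D->R->A->L->A->refl->H->L'->D->R'->A->plug->A
Char 7 ('F'): step: R->2, L=4; F->plug->F->R->B->L->C->refl->G->L'->C->R'->H->plug->H
Char 8 ('A'): step: R->3, L=4; A->plug->A->R->E->L->E->refl->D->L'->G->R'->B->plug->B
Char 9 ('F'): step: R->4, L=4; F->plug->F->R->A->L->A->refl->H->L'->D->R'->H->plug->H
Char 10 ('C'): step: R->5, L=4; C->plug->C->R->G->L->D->refl->E->L'->E->R'->H->plug->H
Char 11 ('C'): step: R->6, L=4; C->plug->C->R->A->L->A->refl->H->L'->D->R'->G->plug->D
Final: ciphertext=EDACDAHBHHD, RIGHT=6, LEFT=4

Answer: EDACDAHBHHD 6 4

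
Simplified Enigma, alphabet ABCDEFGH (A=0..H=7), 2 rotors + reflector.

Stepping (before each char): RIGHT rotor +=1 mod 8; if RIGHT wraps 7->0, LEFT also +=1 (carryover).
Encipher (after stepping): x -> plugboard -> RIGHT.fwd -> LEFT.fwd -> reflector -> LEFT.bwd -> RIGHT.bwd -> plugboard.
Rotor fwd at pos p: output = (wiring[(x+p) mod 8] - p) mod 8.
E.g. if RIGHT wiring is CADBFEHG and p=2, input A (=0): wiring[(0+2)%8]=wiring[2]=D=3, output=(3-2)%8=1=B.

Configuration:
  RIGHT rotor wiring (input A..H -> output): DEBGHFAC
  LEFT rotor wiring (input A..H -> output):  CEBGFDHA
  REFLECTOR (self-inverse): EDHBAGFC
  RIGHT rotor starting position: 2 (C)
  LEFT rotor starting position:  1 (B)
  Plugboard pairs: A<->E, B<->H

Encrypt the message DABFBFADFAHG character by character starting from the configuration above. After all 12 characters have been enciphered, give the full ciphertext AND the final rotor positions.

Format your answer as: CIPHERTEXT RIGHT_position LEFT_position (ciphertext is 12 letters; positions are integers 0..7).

Char 1 ('D'): step: R->3, L=1; D->plug->D->R->F->L->G->refl->F->L'->C->R'->C->plug->C
Char 2 ('A'): step: R->4, L=1; A->plug->E->R->H->L->B->refl->D->L'->A->R'->F->plug->F
Char 3 ('B'): step: R->5, L=1; B->plug->H->R->C->L->F->refl->G->L'->F->R'->C->plug->C
Char 4 ('F'): step: R->6, L=1; F->plug->F->R->A->L->D->refl->B->L'->H->R'->H->plug->B
Char 5 ('B'): step: R->7, L=1; B->plug->H->R->B->L->A->refl->E->L'->D->R'->A->plug->E
Char 6 ('F'): step: R->0, L->2 (L advanced); F->plug->F->R->F->L->G->refl->F->L'->E->R'->B->plug->H
Char 7 ('A'): step: R->1, L=2; A->plug->E->R->E->L->F->refl->G->L'->F->R'->C->plug->C
Char 8 ('D'): step: R->2, L=2; D->plug->D->R->D->L->B->refl->D->L'->C->R'->H->plug->B
Char 9 ('F'): step: R->3, L=2; F->plug->F->R->A->L->H->refl->C->L'->H->R'->E->plug->A
Char 10 ('A'): step: R->4, L=2; A->plug->E->R->H->L->C->refl->H->L'->A->R'->F->plug->F
Char 11 ('H'): step: R->5, L=2; H->plug->B->R->D->L->B->refl->D->L'->C->R'->H->plug->B
Char 12 ('G'): step: R->6, L=2; G->plug->G->R->B->L->E->refl->A->L'->G->R'->D->plug->D
Final: ciphertext=CFCBEHCBAFBD, RIGHT=6, LEFT=2

Answer: CFCBEHCBAFBD 6 2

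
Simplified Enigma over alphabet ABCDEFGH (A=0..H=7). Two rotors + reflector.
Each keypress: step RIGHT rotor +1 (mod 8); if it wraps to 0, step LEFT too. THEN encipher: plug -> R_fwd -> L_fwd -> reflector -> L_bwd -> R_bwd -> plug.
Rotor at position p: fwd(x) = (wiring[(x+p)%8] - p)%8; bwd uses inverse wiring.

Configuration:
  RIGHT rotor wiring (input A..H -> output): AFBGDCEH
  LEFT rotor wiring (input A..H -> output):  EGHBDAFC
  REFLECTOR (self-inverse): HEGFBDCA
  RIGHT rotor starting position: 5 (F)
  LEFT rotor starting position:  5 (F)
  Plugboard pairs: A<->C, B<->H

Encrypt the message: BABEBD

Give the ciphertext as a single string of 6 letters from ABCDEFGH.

Char 1 ('B'): step: R->6, L=5; B->plug->H->R->E->L->B->refl->E->L'->G->R'->A->plug->C
Char 2 ('A'): step: R->7, L=5; A->plug->C->R->G->L->E->refl->B->L'->E->R'->F->plug->F
Char 3 ('B'): step: R->0, L->6 (L advanced); B->plug->H->R->H->L->C->refl->G->L'->C->R'->F->plug->F
Char 4 ('E'): step: R->1, L=6; E->plug->E->R->B->L->E->refl->B->L'->E->R'->A->plug->C
Char 5 ('B'): step: R->2, L=6; B->plug->H->R->D->L->A->refl->H->L'->A->R'->D->plug->D
Char 6 ('D'): step: R->3, L=6; D->plug->D->R->B->L->E->refl->B->L'->E->R'->E->plug->E

Answer: CFFCDE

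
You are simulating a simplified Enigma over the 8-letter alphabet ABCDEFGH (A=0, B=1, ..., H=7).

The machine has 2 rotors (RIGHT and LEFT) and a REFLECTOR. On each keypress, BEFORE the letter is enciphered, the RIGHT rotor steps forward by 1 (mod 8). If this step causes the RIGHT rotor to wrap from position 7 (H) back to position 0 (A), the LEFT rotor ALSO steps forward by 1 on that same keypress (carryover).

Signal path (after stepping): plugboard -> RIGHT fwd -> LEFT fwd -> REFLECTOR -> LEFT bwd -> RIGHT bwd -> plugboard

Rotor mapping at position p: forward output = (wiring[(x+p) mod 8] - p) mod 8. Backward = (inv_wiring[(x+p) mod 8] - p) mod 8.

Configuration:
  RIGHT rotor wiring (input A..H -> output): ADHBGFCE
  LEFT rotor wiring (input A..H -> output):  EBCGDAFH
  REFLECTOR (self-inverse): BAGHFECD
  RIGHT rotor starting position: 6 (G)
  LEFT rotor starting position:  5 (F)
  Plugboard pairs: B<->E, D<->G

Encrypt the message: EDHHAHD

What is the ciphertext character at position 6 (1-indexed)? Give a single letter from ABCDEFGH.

Char 1 ('E'): step: R->7, L=5; E->plug->B->R->B->L->A->refl->B->L'->G->R'->G->plug->D
Char 2 ('D'): step: R->0, L->6 (L advanced); D->plug->G->R->C->L->G->refl->C->L'->H->R'->C->plug->C
Char 3 ('H'): step: R->1, L=6; H->plug->H->R->H->L->C->refl->G->L'->C->R'->A->plug->A
Char 4 ('H'): step: R->2, L=6; H->plug->H->R->B->L->B->refl->A->L'->F->R'->A->plug->A
Char 5 ('A'): step: R->3, L=6; A->plug->A->R->G->L->F->refl->E->L'->E->R'->H->plug->H
Char 6 ('H'): step: R->4, L=6; H->plug->H->R->F->L->A->refl->B->L'->B->R'->B->plug->E

E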